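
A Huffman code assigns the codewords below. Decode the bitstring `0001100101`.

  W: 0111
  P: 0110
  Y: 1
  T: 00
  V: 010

TPVY

Read left to right; each codeword is recognised as soon as it completes (prefix code):
  00→T | 0110→P | 010→V | 1→Y
Decoded message: TPVY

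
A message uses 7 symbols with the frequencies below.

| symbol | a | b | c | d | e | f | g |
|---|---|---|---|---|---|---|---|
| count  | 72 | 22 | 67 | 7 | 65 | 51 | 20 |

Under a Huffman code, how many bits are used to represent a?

Huffman merges, smallest pair first:
merge d(7) and g(20): 27
merge b(22) and 27: 49
merge 49 and f(51): 100
merge e(65) and c(67): 132
merge a(72) and 100: 172
merge 132 and 172: 304
a's leaf is at depth 2, giving a 2-bit codeword.

2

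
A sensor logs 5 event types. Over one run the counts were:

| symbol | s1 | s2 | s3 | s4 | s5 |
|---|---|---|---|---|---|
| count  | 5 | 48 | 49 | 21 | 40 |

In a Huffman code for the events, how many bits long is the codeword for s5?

Huffman merges, smallest pair first:
s1(5) + s4(21) → 26
26 + s5(40) → 66
s2(48) + s3(49) → 97
66 + 97 → 163
s5's leaf is at depth 2, giving a 2-bit codeword.

2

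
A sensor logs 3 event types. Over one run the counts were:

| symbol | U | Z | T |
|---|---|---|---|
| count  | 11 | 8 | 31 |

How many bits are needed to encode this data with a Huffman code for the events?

69

Build the Huffman tree bottom-up:
merge Z(8) and U(11): 19
merge 19 and T(31): 50
Each symbol's bit-cost is frequency × depth; summing gives 69 bits (equivalently 19 + 50).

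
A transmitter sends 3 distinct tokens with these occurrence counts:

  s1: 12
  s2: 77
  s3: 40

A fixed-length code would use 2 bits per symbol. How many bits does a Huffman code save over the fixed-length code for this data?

Fixed-length: 2 bits × 129 symbols = 258 bits.
Huffman merges:
s1(12) + s3(40) → 52
52 + s2(77) → 129
Huffman total = 52 + 129 = 181 bits.
Saving = 258 − 181 = 77 bits.

77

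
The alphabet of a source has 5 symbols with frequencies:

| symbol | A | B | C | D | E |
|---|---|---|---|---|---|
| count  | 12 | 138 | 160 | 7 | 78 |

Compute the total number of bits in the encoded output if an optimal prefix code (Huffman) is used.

Merge the two smallest weights repeatedly:
merge D(7) and A(12): 19
merge 19 and E(78): 97
merge 97 and B(138): 235
merge C(160) and 235: 395
Each symbol's bit-cost is frequency × depth; summing gives 746 bits (equivalently 19 + 97 + 235 + 395).

746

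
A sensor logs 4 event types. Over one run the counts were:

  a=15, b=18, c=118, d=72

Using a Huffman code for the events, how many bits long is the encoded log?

Greedily combine the two least-frequent nodes:
a(15) + b(18) → 33
33 + d(72) → 105
105 + c(118) → 223
Each symbol's bit-cost is frequency × depth; summing gives 361 bits (equivalently 33 + 105 + 223).

361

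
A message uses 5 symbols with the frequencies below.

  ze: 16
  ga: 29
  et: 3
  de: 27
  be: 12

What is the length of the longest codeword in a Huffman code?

3

Merge the two lowest-weight nodes at each step:
merge et(3) and be(12): 15
merge 15 and ze(16): 31
merge de(27) and ga(29): 56
merge 31 and 56: 87
Maximum depth reached is 3.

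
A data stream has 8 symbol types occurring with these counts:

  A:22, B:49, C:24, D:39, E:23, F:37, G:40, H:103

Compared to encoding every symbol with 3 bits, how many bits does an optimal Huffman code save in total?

58

Fixed-length: 3 bits × 337 symbols = 1011 bits.
Huffman merges:
A(22) + E(23) → 45
C(24) + F(37) → 61
D(39) + G(40) → 79
45 + B(49) → 94
61 + 79 → 140
94 + H(103) → 197
140 + 197 → 337
Huffman total = 45 + 61 + 79 + 94 + 140 + 197 + 337 = 953 bits.
Saving = 1011 − 953 = 58 bits.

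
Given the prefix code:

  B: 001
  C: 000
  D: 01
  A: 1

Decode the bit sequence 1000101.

Read left to right; each codeword is recognised as soon as it completes (prefix code):
  1→A | 000→C | 1→A | 01→D
Decoded message: ACAD

ACAD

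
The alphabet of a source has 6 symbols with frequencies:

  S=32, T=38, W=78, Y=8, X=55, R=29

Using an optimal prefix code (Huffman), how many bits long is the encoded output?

586

Merge the two smallest weights repeatedly:
combine Y(8), R(29) → 37
combine S(32), 37 → 69
combine T(38), X(55) → 93
combine 69, W(78) → 147
combine 93, 147 → 240
The encoded length is the sum of every internal node's weight: 37 + 69 + 93 + 147 + 240 = 586 bits.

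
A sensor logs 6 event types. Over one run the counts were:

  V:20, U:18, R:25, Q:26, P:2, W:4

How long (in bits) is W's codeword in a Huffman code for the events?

4

Huffman merges, smallest pair first:
combine P(2), W(4) → 6
combine 6, U(18) → 24
combine V(20), 24 → 44
combine R(25), Q(26) → 51
combine 44, 51 → 95
W's leaf is at depth 4, giving a 4-bit codeword.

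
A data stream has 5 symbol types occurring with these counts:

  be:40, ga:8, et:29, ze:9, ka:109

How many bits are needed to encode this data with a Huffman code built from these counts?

Merge the two smallest weights repeatedly:
ga(8) + ze(9) → 17
17 + et(29) → 46
be(40) + 46 → 86
86 + ka(109) → 195
Each symbol's bit-cost is frequency × depth; summing gives 344 bits (equivalently 17 + 46 + 86 + 195).

344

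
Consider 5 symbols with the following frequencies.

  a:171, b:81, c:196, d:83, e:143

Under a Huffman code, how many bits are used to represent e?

2

Huffman merges, smallest pair first:
b(81) + d(83) → 164
e(143) + 164 → 307
a(171) + c(196) → 367
307 + 367 → 674
e sits 2 levels below the root, so its codeword is 2 bits.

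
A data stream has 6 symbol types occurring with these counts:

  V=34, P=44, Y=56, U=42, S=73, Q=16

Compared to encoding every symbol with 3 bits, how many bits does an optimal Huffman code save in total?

Fixed-length: 3 bits × 265 symbols = 795 bits.
Huffman merges:
combine Q(16), V(34) → 50
combine U(42), P(44) → 86
combine 50, Y(56) → 106
combine S(73), 86 → 159
combine 106, 159 → 265
Huffman total = 50 + 86 + 106 + 159 + 265 = 666 bits.
Saving = 795 − 666 = 129 bits.

129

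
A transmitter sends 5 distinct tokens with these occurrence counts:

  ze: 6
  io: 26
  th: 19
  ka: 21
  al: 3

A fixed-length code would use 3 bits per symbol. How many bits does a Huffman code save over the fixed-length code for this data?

Fixed-length: 3 bits × 75 symbols = 225 bits.
Huffman merges:
merge al(3) and ze(6): 9
merge 9 and th(19): 28
merge ka(21) and io(26): 47
merge 28 and 47: 75
Huffman total = 9 + 28 + 47 + 75 = 159 bits.
Saving = 225 − 159 = 66 bits.

66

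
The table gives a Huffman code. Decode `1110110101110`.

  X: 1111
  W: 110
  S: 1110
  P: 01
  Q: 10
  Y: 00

SWQS

Read left to right; each codeword is recognised as soon as it completes (prefix code):
  1110→S | 110→W | 10→Q | 1110→S
Decoded message: SWQS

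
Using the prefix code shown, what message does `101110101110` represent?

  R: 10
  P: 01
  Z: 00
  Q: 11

RQRRQR

Read left to right; each codeword is recognised as soon as it completes (prefix code):
  10→R | 11→Q | 10→R | 10→R | 11→Q | 10→R
Decoded message: RQRRQR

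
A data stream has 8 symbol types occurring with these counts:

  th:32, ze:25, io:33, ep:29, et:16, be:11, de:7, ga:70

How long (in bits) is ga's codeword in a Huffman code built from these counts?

2

Repeatedly merge the two smallest:
de(7) + be(11) → 18
et(16) + 18 → 34
ze(25) + ep(29) → 54
th(32) + io(33) → 65
34 + 54 → 88
65 + ga(70) → 135
88 + 135 → 223
ga's leaf is at depth 2, giving a 2-bit codeword.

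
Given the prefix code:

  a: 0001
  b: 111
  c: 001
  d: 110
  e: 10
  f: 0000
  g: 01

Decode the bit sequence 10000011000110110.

efdced

Read left to right; each codeword is recognised as soon as it completes (prefix code):
  10→e | 0000→f | 110→d | 001→c | 10→e | 110→d
Decoded message: efdced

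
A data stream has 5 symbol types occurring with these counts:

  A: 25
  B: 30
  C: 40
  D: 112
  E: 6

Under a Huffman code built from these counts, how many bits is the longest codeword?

Merge the two lowest-weight nodes at each step:
merge E(6) and A(25): 31
merge B(30) and 31: 61
merge C(40) and 61: 101
merge 101 and D(112): 213
Maximum depth reached is 4.

4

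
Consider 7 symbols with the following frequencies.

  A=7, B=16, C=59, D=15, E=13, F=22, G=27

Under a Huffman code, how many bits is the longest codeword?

Merge the two lowest-weight nodes at each step:
merge A(7) and E(13): 20
merge D(15) and B(16): 31
merge 20 and F(22): 42
merge G(27) and 31: 58
merge 42 and 58: 100
merge C(59) and 100: 159
The first pair merged (A, E) ends up deepest, at depth 4.

4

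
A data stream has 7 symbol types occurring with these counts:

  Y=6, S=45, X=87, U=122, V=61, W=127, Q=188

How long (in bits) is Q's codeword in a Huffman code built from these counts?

Repeatedly merge the two smallest:
merge Y(6) and S(45): 51
merge 51 and V(61): 112
merge X(87) and 112: 199
merge U(122) and W(127): 249
merge Q(188) and 199: 387
merge 249 and 387: 636
Q's leaf is at depth 2, giving a 2-bit codeword.

2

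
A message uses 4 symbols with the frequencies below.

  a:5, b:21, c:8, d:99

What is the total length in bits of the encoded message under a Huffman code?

180

Greedily combine the two least-frequent nodes:
combine a(5), c(8) → 13
combine 13, b(21) → 34
combine 34, d(99) → 133
Total encoded bits = sum of merged weights = 13 + 34 + 133 = 180.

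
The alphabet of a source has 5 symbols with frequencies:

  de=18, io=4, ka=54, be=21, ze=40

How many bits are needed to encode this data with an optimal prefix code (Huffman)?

Merge the two smallest weights repeatedly:
io(4) + de(18) → 22
be(21) + 22 → 43
ze(40) + 43 → 83
ka(54) + 83 → 137
Each symbol's bit-cost is frequency × depth; summing gives 285 bits (equivalently 22 + 43 + 83 + 137).

285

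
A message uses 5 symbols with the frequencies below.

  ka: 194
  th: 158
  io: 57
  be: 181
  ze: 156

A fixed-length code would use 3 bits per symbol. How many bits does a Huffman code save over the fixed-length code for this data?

533

Fixed-length: 3 bits × 746 symbols = 2238 bits.
Huffman merges:
merge io(57) and ze(156): 213
merge th(158) and be(181): 339
merge ka(194) and 213: 407
merge 339 and 407: 746
Huffman total = 213 + 339 + 407 + 746 = 1705 bits.
Saving = 2238 − 1705 = 533 bits.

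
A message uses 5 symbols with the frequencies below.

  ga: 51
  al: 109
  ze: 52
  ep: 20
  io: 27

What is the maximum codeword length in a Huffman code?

4

Merge the two lowest-weight nodes at each step:
combine ep(20), io(27) → 47
combine 47, ga(51) → 98
combine ze(52), 98 → 150
combine al(109), 150 → 259
Maximum depth reached is 4.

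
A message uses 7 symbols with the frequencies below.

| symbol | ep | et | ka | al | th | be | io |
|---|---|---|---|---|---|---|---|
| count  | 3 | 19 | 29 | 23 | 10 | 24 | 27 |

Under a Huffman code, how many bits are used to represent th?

Repeatedly merge the two smallest:
ep(3) + th(10) → 13
13 + et(19) → 32
al(23) + be(24) → 47
io(27) + ka(29) → 56
32 + 47 → 79
56 + 79 → 135
The subtree containing th is merged 4 times, so code length = 4.

4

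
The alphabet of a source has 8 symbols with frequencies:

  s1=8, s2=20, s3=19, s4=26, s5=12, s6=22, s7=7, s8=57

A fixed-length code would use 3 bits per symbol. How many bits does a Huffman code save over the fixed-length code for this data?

42

Fixed-length: 3 bits × 171 symbols = 513 bits.
Huffman merges:
merge s7(7) and s1(8): 15
merge s5(12) and 15: 27
merge s3(19) and s2(20): 39
merge s6(22) and s4(26): 48
merge 27 and 39: 66
merge 48 and s8(57): 105
merge 66 and 105: 171
Huffman total = 15 + 27 + 39 + 48 + 66 + 105 + 171 = 471 bits.
Saving = 513 − 471 = 42 bits.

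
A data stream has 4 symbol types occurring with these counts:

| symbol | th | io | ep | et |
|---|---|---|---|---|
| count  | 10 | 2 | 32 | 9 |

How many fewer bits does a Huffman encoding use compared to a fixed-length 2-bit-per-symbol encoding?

21

Fixed-length: 2 bits × 53 symbols = 106 bits.
Huffman merges:
combine io(2), et(9) → 11
combine th(10), 11 → 21
combine 21, ep(32) → 53
Huffman total = 11 + 21 + 53 = 85 bits.
Saving = 106 − 85 = 21 bits.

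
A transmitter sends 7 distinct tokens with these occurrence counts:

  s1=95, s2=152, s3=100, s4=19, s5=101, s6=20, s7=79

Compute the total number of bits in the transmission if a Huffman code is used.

Greedily combine the two least-frequent nodes:
merge s4(19) and s6(20): 39
merge 39 and s7(79): 118
merge s1(95) and s3(100): 195
merge s5(101) and 118: 219
merge s2(152) and 195: 347
merge 219 and 347: 566
Each symbol's bit-cost is frequency × depth; summing gives 1484 bits (equivalently 39 + 118 + 195 + 219 + 347 + 566).

1484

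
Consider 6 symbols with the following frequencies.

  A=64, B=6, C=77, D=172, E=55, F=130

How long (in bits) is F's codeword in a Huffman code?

2

Huffman merges, smallest pair first:
B(6) + E(55) → 61
61 + A(64) → 125
C(77) + 125 → 202
F(130) + D(172) → 302
202 + 302 → 504
The subtree containing F is merged 2 times, so code length = 2.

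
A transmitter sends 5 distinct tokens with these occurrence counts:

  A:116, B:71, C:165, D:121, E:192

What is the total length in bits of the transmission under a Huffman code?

1517

Merge the two smallest weights repeatedly:
B(71) + A(116) → 187
D(121) + C(165) → 286
187 + E(192) → 379
286 + 379 → 665
The encoded length is the sum of every internal node's weight: 187 + 286 + 379 + 665 = 1517 bits.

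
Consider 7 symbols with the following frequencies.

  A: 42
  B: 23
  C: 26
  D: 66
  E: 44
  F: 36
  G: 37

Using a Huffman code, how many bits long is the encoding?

756

Merge the two smallest weights repeatedly:
combine B(23), C(26) → 49
combine F(36), G(37) → 73
combine A(42), E(44) → 86
combine 49, D(66) → 115
combine 73, 86 → 159
combine 115, 159 → 274
Each symbol's bit-cost is frequency × depth; summing gives 756 bits (equivalently 49 + 73 + 86 + 115 + 159 + 274).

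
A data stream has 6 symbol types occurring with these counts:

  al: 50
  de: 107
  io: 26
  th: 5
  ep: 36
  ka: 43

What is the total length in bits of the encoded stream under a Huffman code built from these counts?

618

Build the Huffman tree bottom-up:
th(5) + io(26) → 31
31 + ep(36) → 67
ka(43) + al(50) → 93
67 + 93 → 160
de(107) + 160 → 267
Each symbol's bit-cost is frequency × depth; summing gives 618 bits (equivalently 31 + 67 + 93 + 160 + 267).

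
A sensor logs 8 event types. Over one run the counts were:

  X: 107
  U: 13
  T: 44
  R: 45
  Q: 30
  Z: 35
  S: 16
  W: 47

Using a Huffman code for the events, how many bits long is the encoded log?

Greedily combine the two least-frequent nodes:
U(13) + S(16) → 29
29 + Q(30) → 59
Z(35) + T(44) → 79
R(45) + W(47) → 92
59 + 79 → 138
92 + X(107) → 199
138 + 199 → 337
Each symbol's bit-cost is frequency × depth; summing gives 933 bits (equivalently 29 + 59 + 79 + 92 + 138 + 199 + 337).

933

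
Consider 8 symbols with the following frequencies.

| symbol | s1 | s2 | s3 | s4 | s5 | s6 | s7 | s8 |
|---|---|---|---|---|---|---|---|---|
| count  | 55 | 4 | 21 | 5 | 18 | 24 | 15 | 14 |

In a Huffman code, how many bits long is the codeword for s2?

Repeatedly merge the two smallest:
s2(4) + s4(5) → 9
9 + s8(14) → 23
s7(15) + s5(18) → 33
s3(21) + 23 → 44
s6(24) + 33 → 57
44 + s1(55) → 99
57 + 99 → 156
s2 sits 5 levels below the root, so its codeword is 5 bits.

5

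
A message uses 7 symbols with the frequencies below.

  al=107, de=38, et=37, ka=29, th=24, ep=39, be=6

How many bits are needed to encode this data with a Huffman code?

715

Greedily combine the two least-frequent nodes:
be(6) + th(24) → 30
ka(29) + 30 → 59
et(37) + de(38) → 75
ep(39) + 59 → 98
75 + 98 → 173
al(107) + 173 → 280
The encoded length is the sum of every internal node's weight: 30 + 59 + 75 + 98 + 173 + 280 = 715 bits.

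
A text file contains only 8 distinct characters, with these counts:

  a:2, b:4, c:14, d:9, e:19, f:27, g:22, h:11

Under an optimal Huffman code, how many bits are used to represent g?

Huffman merges, smallest pair first:
merge a(2) and b(4): 6
merge 6 and d(9): 15
merge h(11) and c(14): 25
merge 15 and e(19): 34
merge g(22) and 25: 47
merge f(27) and 34: 61
merge 47 and 61: 108
g sits 2 levels below the root, so its codeword is 2 bits.

2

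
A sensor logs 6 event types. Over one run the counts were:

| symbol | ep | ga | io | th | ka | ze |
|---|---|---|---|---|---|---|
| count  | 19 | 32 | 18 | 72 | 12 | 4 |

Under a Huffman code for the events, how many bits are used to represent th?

Repeatedly merge the two smallest:
ze(4) + ka(12) → 16
16 + io(18) → 34
ep(19) + ga(32) → 51
34 + 51 → 85
th(72) + 85 → 157
th is a child of the root — depth 1, so its codeword is a single bit.

1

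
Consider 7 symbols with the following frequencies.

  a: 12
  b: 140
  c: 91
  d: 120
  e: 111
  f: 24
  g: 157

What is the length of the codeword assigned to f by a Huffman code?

Repeatedly merge the two smallest:
merge a(12) and f(24): 36
merge 36 and c(91): 127
merge e(111) and d(120): 231
merge 127 and b(140): 267
merge g(157) and 231: 388
merge 267 and 388: 655
f sits 4 levels below the root, so its codeword is 4 bits.

4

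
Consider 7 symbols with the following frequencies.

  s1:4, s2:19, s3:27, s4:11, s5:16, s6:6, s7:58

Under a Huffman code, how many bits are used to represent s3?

Repeatedly merge the two smallest:
merge s1(4) and s6(6): 10
merge 10 and s4(11): 21
merge s5(16) and s2(19): 35
merge 21 and s3(27): 48
merge 35 and 48: 83
merge s7(58) and 83: 141
s3 sits 3 levels below the root, so its codeword is 3 bits.

3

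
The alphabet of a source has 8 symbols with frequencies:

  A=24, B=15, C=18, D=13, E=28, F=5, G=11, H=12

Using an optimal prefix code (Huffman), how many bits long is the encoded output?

366

Greedily combine the two least-frequent nodes:
combine F(5), G(11) → 16
combine H(12), D(13) → 25
combine B(15), 16 → 31
combine C(18), A(24) → 42
combine 25, E(28) → 53
combine 31, 42 → 73
combine 53, 73 → 126
Each symbol's bit-cost is frequency × depth; summing gives 366 bits (equivalently 16 + 25 + 31 + 42 + 53 + 73 + 126).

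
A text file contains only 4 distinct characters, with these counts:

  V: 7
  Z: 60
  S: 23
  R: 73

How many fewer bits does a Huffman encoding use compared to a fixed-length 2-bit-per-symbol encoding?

43

Fixed-length: 2 bits × 163 symbols = 326 bits.
Huffman merges:
merge V(7) and S(23): 30
merge 30 and Z(60): 90
merge R(73) and 90: 163
Huffman total = 30 + 90 + 163 = 283 bits.
Saving = 326 − 283 = 43 bits.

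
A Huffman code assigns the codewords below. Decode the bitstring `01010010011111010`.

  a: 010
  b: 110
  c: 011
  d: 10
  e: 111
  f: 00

Read left to right; each codeword is recognised as soon as it completes (prefix code):
  010→a | 10→d | 010→a | 011→c | 111→e | 010→a
Decoded message: adacea

adacea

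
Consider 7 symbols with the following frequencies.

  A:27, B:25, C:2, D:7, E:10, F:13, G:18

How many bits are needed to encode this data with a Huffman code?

263

Merge the two smallest weights repeatedly:
C(2) + D(7) → 9
9 + E(10) → 19
F(13) + G(18) → 31
19 + B(25) → 44
A(27) + 31 → 58
44 + 58 → 102
Total encoded bits = sum of merged weights = 9 + 19 + 31 + 44 + 58 + 102 = 263.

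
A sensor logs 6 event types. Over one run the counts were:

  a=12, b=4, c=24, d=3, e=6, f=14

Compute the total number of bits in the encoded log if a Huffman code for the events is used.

Greedily combine the two least-frequent nodes:
combine d(3), b(4) → 7
combine e(6), 7 → 13
combine a(12), 13 → 25
combine f(14), c(24) → 38
combine 25, 38 → 63
The encoded length is the sum of every internal node's weight: 7 + 13 + 25 + 38 + 63 = 146 bits.

146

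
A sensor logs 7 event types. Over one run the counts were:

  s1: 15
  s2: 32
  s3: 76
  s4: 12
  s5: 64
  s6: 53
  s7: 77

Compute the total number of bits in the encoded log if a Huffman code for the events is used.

856

Greedily combine the two least-frequent nodes:
s4(12) + s1(15) → 27
27 + s2(32) → 59
s6(53) + 59 → 112
s5(64) + s3(76) → 140
s7(77) + 112 → 189
140 + 189 → 329
Total encoded bits = sum of merged weights = 27 + 59 + 112 + 140 + 189 + 329 = 856.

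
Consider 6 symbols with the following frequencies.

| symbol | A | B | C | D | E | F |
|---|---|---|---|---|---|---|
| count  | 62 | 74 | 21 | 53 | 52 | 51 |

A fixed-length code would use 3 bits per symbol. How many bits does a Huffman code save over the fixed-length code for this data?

Fixed-length: 3 bits × 313 symbols = 939 bits.
Huffman merges:
combine C(21), F(51) → 72
combine E(52), D(53) → 105
combine A(62), 72 → 134
combine B(74), 105 → 179
combine 134, 179 → 313
Huffman total = 72 + 105 + 134 + 179 + 313 = 803 bits.
Saving = 939 − 803 = 136 bits.

136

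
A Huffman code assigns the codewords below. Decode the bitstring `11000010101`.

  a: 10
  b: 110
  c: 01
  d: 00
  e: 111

bdccc

Read left to right; each codeword is recognised as soon as it completes (prefix code):
  110→b | 00→d | 01→c | 01→c | 01→c
Decoded message: bdccc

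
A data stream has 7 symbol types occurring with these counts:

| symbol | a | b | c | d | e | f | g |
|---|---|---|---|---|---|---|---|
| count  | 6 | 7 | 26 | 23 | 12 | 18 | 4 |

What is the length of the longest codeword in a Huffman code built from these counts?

Merge the two lowest-weight nodes at each step:
g(4) + a(6) → 10
b(7) + 10 → 17
e(12) + 17 → 29
f(18) + d(23) → 41
c(26) + 29 → 55
41 + 55 → 96
The rarest symbols sit at the bottom; the longest codeword is 5 bits.

5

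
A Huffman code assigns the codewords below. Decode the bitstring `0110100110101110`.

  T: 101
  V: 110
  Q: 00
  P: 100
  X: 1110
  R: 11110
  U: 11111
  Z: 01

Read left to right; each codeword is recognised as soon as it completes (prefix code):
  01→Z | 101→T | 00→Q | 110→V | 101→T | 110→V
Decoded message: ZTQVTV

ZTQVTV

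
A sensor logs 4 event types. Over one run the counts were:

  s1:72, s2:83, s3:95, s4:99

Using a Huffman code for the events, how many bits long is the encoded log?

Build the Huffman tree bottom-up:
s1(72) + s2(83) → 155
s3(95) + s4(99) → 194
155 + 194 → 349
Each symbol's bit-cost is frequency × depth; summing gives 698 bits (equivalently 155 + 194 + 349).

698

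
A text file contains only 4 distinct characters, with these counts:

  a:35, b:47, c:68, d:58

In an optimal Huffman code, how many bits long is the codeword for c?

Huffman merges, smallest pair first:
combine a(35), b(47) → 82
combine d(58), c(68) → 126
combine 82, 126 → 208
The subtree containing c is merged 2 times, so code length = 2.

2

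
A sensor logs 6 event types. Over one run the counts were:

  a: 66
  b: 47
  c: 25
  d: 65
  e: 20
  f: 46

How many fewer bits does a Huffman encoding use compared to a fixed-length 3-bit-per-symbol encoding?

Fixed-length: 3 bits × 269 symbols = 807 bits.
Huffman merges:
combine e(20), c(25) → 45
combine 45, f(46) → 91
combine b(47), d(65) → 112
combine a(66), 91 → 157
combine 112, 157 → 269
Huffman total = 45 + 91 + 112 + 157 + 269 = 674 bits.
Saving = 807 − 674 = 133 bits.

133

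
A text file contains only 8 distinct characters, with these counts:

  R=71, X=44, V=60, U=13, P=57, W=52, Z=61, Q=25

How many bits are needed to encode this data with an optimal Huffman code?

Build the Huffman tree bottom-up:
combine U(13), Q(25) → 38
combine 38, X(44) → 82
combine W(52), P(57) → 109
combine V(60), Z(61) → 121
combine R(71), 82 → 153
combine 109, 121 → 230
combine 153, 230 → 383
Total encoded bits = sum of merged weights = 38 + 82 + 109 + 121 + 153 + 230 + 383 = 1116.

1116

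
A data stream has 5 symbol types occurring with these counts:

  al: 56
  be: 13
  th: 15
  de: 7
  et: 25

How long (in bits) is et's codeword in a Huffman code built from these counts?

Huffman merges, smallest pair first:
merge de(7) and be(13): 20
merge th(15) and 20: 35
merge et(25) and 35: 60
merge al(56) and 60: 116
et's leaf is at depth 2, giving a 2-bit codeword.

2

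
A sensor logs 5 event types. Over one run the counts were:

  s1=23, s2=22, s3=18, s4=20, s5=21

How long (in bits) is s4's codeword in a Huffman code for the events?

Huffman merges, smallest pair first:
combine s3(18), s4(20) → 38
combine s5(21), s2(22) → 43
combine s1(23), 38 → 61
combine 43, 61 → 104
The subtree containing s4 is merged 3 times, so code length = 3.

3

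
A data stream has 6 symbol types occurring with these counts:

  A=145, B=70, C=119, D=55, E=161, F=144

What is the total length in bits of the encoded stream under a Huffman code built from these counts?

1757

Build the Huffman tree bottom-up:
merge D(55) and B(70): 125
merge C(119) and 125: 244
merge F(144) and A(145): 289
merge E(161) and 244: 405
merge 289 and 405: 694
Total encoded bits = sum of merged weights = 125 + 244 + 289 + 405 + 694 = 1757.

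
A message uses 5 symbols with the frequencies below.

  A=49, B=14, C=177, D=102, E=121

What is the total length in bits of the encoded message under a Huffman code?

Greedily combine the two least-frequent nodes:
merge B(14) and A(49): 63
merge 63 and D(102): 165
merge E(121) and 165: 286
merge C(177) and 286: 463
Each symbol's bit-cost is frequency × depth; summing gives 977 bits (equivalently 63 + 165 + 286 + 463).

977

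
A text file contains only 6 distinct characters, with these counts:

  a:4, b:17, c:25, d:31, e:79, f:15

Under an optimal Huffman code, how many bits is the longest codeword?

Merge the two lowest-weight nodes at each step:
merge a(4) and f(15): 19
merge b(17) and 19: 36
merge c(25) and d(31): 56
merge 36 and 56: 92
merge e(79) and 92: 171
The first pair merged (a, f) ends up deepest, at depth 4.

4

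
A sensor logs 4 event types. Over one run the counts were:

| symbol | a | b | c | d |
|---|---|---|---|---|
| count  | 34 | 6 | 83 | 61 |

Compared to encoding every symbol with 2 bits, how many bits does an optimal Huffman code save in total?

43

Fixed-length: 2 bits × 184 symbols = 368 bits.
Huffman merges:
b(6) + a(34) → 40
40 + d(61) → 101
c(83) + 101 → 184
Huffman total = 40 + 101 + 184 = 325 bits.
Saving = 368 − 325 = 43 bits.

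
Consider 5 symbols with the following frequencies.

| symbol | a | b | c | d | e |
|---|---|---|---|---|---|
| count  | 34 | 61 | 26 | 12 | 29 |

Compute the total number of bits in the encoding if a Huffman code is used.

Greedily combine the two least-frequent nodes:
merge d(12) and c(26): 38
merge e(29) and a(34): 63
merge 38 and b(61): 99
merge 63 and 99: 162
Total encoded bits = sum of merged weights = 38 + 63 + 99 + 162 = 362.

362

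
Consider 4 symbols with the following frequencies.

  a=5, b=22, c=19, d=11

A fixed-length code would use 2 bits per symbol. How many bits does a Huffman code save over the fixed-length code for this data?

6

Fixed-length: 2 bits × 57 symbols = 114 bits.
Huffman merges:
a(5) + d(11) → 16
16 + c(19) → 35
b(22) + 35 → 57
Huffman total = 16 + 35 + 57 = 108 bits.
Saving = 114 − 108 = 6 bits.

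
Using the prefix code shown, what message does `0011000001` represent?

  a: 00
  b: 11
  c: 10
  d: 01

Read left to right; each codeword is recognised as soon as it completes (prefix code):
  00→a | 11→b | 00→a | 00→a | 01→d
Decoded message: abaad

abaad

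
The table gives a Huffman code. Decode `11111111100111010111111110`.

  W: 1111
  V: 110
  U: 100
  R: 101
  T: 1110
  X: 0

WWUTRWT

Read left to right; each codeword is recognised as soon as it completes (prefix code):
  1111→W | 1111→W | 100→U | 1110→T | 101→R | 1111→W | 1110→T
Decoded message: WWUTRWT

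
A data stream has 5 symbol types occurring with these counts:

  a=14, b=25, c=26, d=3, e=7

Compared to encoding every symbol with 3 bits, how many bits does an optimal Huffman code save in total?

Fixed-length: 3 bits × 75 symbols = 225 bits.
Huffman merges:
merge d(3) and e(7): 10
merge 10 and a(14): 24
merge 24 and b(25): 49
merge c(26) and 49: 75
Huffman total = 10 + 24 + 49 + 75 = 158 bits.
Saving = 225 − 158 = 67 bits.

67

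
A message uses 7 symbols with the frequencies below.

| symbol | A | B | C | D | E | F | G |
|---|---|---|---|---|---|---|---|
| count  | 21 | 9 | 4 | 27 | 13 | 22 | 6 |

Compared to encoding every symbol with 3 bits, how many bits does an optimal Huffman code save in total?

Fixed-length: 3 bits × 102 symbols = 306 bits.
Huffman merges:
combine C(4), G(6) → 10
combine B(9), 10 → 19
combine E(13), 19 → 32
combine A(21), F(22) → 43
combine D(27), 32 → 59
combine 43, 59 → 102
Huffman total = 10 + 19 + 32 + 43 + 59 + 102 = 265 bits.
Saving = 306 − 265 = 41 bits.

41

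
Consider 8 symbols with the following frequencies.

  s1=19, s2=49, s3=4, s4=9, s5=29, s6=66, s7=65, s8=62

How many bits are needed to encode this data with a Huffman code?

Build the Huffman tree bottom-up:
s3(4) + s4(9) → 13
13 + s1(19) → 32
s5(29) + 32 → 61
s2(49) + 61 → 110
s8(62) + s7(65) → 127
s6(66) + 110 → 176
127 + 176 → 303
Each symbol's bit-cost is frequency × depth; summing gives 822 bits (equivalently 13 + 32 + 61 + 110 + 127 + 176 + 303).

822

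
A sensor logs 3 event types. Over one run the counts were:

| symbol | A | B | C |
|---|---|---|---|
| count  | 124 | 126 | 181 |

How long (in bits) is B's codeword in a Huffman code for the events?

Build the tree from the bottom:
merge A(124) and B(126): 250
merge C(181) and 250: 431
B's leaf is at depth 2, giving a 2-bit codeword.

2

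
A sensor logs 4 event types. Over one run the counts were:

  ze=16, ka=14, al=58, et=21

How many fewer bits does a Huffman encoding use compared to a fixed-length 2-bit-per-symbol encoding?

28

Fixed-length: 2 bits × 109 symbols = 218 bits.
Huffman merges:
ka(14) + ze(16) → 30
et(21) + 30 → 51
51 + al(58) → 109
Huffman total = 30 + 51 + 109 = 190 bits.
Saving = 218 − 190 = 28 bits.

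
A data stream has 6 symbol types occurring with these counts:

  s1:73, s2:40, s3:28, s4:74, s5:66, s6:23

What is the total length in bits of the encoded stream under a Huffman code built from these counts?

750

Merge the two smallest weights repeatedly:
combine s6(23), s3(28) → 51
combine s2(40), 51 → 91
combine s5(66), s1(73) → 139
combine s4(74), 91 → 165
combine 139, 165 → 304
Total encoded bits = sum of merged weights = 51 + 91 + 139 + 165 + 304 = 750.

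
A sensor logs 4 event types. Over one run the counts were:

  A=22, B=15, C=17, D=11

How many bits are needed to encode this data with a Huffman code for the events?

Greedily combine the two least-frequent nodes:
D(11) + B(15) → 26
C(17) + A(22) → 39
26 + 39 → 65
Total encoded bits = sum of merged weights = 26 + 39 + 65 = 130.

130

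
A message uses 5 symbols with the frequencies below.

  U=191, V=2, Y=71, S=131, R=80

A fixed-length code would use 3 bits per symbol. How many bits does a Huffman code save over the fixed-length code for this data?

Fixed-length: 3 bits × 475 symbols = 1425 bits.
Huffman merges:
combine V(2), Y(71) → 73
combine 73, R(80) → 153
combine S(131), 153 → 284
combine U(191), 284 → 475
Huffman total = 73 + 153 + 284 + 475 = 985 bits.
Saving = 1425 − 985 = 440 bits.

440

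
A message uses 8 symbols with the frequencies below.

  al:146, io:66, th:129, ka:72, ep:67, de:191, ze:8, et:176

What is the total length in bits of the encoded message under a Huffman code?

Merge the two smallest weights repeatedly:
combine ze(8), io(66) → 74
combine ep(67), ka(72) → 139
combine 74, th(129) → 203
combine 139, al(146) → 285
combine et(176), de(191) → 367
combine 203, 285 → 488
combine 367, 488 → 855
The encoded length is the sum of every internal node's weight: 74 + 139 + 203 + 285 + 367 + 488 + 855 = 2411 bits.

2411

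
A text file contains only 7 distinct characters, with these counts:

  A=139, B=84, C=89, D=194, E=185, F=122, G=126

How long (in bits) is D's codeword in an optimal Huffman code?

2

Repeatedly merge the two smallest:
combine B(84), C(89) → 173
combine F(122), G(126) → 248
combine A(139), 173 → 312
combine E(185), D(194) → 379
combine 248, 312 → 560
combine 379, 560 → 939
D's leaf is at depth 2, giving a 2-bit codeword.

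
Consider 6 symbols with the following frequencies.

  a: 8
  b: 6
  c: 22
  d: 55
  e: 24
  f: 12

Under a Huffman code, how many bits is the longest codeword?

Merge the two lowest-weight nodes at each step:
merge b(6) and a(8): 14
merge f(12) and 14: 26
merge c(22) and e(24): 46
merge 26 and 46: 72
merge d(55) and 72: 127
The first pair merged (b, a) ends up deepest, at depth 4.

4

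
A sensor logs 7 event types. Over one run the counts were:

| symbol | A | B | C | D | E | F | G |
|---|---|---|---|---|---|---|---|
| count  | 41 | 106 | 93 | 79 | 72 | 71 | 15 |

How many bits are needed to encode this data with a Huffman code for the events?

Merge the two smallest weights repeatedly:
combine G(15), A(41) → 56
combine 56, F(71) → 127
combine E(72), D(79) → 151
combine C(93), B(106) → 199
combine 127, 151 → 278
combine 199, 278 → 477
Each symbol's bit-cost is frequency × depth; summing gives 1288 bits (equivalently 56 + 127 + 151 + 199 + 278 + 477).

1288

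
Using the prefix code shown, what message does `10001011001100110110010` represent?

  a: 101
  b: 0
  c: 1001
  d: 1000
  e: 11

daccacb

Read left to right; each codeword is recognised as soon as it completes (prefix code):
  1000→d | 101→a | 1001→c | 1001→c | 101→a | 1001→c | 0→b
Decoded message: daccacb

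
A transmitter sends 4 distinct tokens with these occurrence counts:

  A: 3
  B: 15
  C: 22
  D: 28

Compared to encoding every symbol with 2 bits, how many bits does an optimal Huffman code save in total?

Fixed-length: 2 bits × 68 symbols = 136 bits.
Huffman merges:
A(3) + B(15) → 18
18 + C(22) → 40
D(28) + 40 → 68
Huffman total = 18 + 40 + 68 = 126 bits.
Saving = 136 − 126 = 10 bits.

10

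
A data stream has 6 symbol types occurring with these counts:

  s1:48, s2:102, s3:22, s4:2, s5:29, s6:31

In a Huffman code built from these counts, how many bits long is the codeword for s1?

Huffman merges, smallest pair first:
s4(2) + s3(22) → 24
24 + s5(29) → 53
s6(31) + s1(48) → 79
53 + 79 → 132
s2(102) + 132 → 234
The subtree containing s1 is merged 3 times, so code length = 3.

3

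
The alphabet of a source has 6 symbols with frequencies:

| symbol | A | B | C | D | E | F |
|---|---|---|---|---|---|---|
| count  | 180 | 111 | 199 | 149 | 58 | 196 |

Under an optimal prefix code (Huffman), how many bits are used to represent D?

Repeatedly merge the two smallest:
E(58) + B(111) → 169
D(149) + 169 → 318
A(180) + F(196) → 376
C(199) + 318 → 517
376 + 517 → 893
D sits 3 levels below the root, so its codeword is 3 bits.

3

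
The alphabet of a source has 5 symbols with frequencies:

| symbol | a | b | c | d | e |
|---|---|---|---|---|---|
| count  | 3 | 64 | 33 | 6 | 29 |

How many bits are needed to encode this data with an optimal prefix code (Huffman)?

Greedily combine the two least-frequent nodes:
a(3) + d(6) → 9
9 + e(29) → 38
c(33) + 38 → 71
b(64) + 71 → 135
Each symbol's bit-cost is frequency × depth; summing gives 253 bits (equivalently 9 + 38 + 71 + 135).

253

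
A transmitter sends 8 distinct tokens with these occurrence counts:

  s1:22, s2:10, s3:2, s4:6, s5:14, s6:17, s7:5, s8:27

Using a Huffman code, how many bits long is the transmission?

Merge the two smallest weights repeatedly:
combine s3(2), s7(5) → 7
combine s4(6), 7 → 13
combine s2(10), 13 → 23
combine s5(14), s6(17) → 31
combine s1(22), 23 → 45
combine s8(27), 31 → 58
combine 45, 58 → 103
The encoded length is the sum of every internal node's weight: 7 + 13 + 23 + 31 + 45 + 58 + 103 = 280 bits.

280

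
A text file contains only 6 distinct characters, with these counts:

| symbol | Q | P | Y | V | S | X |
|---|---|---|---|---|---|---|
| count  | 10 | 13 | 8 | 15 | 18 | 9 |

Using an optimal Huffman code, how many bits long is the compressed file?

Merge the two smallest weights repeatedly:
combine Y(8), X(9) → 17
combine Q(10), P(13) → 23
combine V(15), 17 → 32
combine S(18), 23 → 41
combine 32, 41 → 73
Each symbol's bit-cost is frequency × depth; summing gives 186 bits (equivalently 17 + 23 + 32 + 41 + 73).

186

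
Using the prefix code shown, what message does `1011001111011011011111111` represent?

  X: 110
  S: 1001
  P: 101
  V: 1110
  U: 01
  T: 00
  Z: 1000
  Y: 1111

Read left to right; each codeword is recognised as soon as it completes (prefix code):
  101→P | 1001→S | 1110→V | 110→X | 110→X | 1111→Y | 1111→Y
Decoded message: PSVXXYY

PSVXXYY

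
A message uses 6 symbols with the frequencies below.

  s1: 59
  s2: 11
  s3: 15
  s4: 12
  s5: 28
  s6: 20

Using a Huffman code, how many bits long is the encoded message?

Greedily combine the two least-frequent nodes:
s2(11) + s4(12) → 23
s3(15) + s6(20) → 35
23 + s5(28) → 51
35 + 51 → 86
s1(59) + 86 → 145
Total encoded bits = sum of merged weights = 23 + 35 + 51 + 86 + 145 = 340.

340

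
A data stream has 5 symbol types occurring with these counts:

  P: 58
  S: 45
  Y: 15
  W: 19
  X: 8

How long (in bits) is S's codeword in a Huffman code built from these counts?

Huffman merges, smallest pair first:
combine X(8), Y(15) → 23
combine W(19), 23 → 42
combine 42, S(45) → 87
combine P(58), 87 → 145
S sits 2 levels below the root, so its codeword is 2 bits.

2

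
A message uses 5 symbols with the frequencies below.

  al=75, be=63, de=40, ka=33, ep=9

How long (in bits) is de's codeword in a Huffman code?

Build the tree from the bottom:
combine ep(9), ka(33) → 42
combine de(40), 42 → 82
combine be(63), al(75) → 138
combine 82, 138 → 220
The subtree containing de is merged 2 times, so code length = 2.

2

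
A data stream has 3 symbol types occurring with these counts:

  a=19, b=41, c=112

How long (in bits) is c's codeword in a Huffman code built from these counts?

1

Repeatedly merge the two smallest:
a(19) + b(41) → 60
60 + c(112) → 172
c is a child of the root — depth 1, so its codeword is a single bit.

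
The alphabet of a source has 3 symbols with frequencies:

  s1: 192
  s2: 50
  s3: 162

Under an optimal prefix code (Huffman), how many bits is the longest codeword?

2

Merge the two lowest-weight nodes at each step:
combine s2(50), s3(162) → 212
combine s1(192), 212 → 404
The first pair merged (s2, s3) ends up deepest, at depth 2.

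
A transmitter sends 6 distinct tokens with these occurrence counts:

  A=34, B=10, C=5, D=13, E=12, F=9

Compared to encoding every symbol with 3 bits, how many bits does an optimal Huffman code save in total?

54

Fixed-length: 3 bits × 83 symbols = 249 bits.
Huffman merges:
merge C(5) and F(9): 14
merge B(10) and E(12): 22
merge D(13) and 14: 27
merge 22 and 27: 49
merge A(34) and 49: 83
Huffman total = 14 + 22 + 27 + 49 + 83 = 195 bits.
Saving = 249 − 195 = 54 bits.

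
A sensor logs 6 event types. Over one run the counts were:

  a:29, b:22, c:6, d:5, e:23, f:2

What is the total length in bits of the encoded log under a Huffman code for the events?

194

Build the Huffman tree bottom-up:
combine f(2), d(5) → 7
combine c(6), 7 → 13
combine 13, b(22) → 35
combine e(23), a(29) → 52
combine 35, 52 → 87
Each symbol's bit-cost is frequency × depth; summing gives 194 bits (equivalently 7 + 13 + 35 + 52 + 87).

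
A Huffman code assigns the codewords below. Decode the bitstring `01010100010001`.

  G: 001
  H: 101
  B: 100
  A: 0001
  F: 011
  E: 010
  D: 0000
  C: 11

EHAA

Read left to right; each codeword is recognised as soon as it completes (prefix code):
  010→E | 101→H | 0001→A | 0001→A
Decoded message: EHAA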